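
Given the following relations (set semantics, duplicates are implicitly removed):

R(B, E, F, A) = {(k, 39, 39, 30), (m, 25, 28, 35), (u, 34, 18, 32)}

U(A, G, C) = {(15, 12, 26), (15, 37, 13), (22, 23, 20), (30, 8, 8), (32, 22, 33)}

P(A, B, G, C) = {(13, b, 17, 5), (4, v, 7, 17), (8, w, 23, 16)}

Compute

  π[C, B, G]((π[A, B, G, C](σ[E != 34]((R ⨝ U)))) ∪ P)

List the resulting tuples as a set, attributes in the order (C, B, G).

R ⋈ U (natural join on A): {(k, 39, 39, 30, 8, 8), (u, 34, 18, 32, 22, 33)}
Selection E != 34: {(k, 39, 39, 30, 8, 8)}
Projecting to A, B, G, C: {(30, k, 8, 8)}
Set union of the two operands is {(13, b, 17, 5), (30, k, 8, 8), (4, v, 7, 17), (8, w, 23, 16)}.
Projecting to C, B, G: {(16, w, 23), (17, v, 7), (5, b, 17), (8, k, 8)}

{(16, w, 23), (17, v, 7), (5, b, 17), (8, k, 8)}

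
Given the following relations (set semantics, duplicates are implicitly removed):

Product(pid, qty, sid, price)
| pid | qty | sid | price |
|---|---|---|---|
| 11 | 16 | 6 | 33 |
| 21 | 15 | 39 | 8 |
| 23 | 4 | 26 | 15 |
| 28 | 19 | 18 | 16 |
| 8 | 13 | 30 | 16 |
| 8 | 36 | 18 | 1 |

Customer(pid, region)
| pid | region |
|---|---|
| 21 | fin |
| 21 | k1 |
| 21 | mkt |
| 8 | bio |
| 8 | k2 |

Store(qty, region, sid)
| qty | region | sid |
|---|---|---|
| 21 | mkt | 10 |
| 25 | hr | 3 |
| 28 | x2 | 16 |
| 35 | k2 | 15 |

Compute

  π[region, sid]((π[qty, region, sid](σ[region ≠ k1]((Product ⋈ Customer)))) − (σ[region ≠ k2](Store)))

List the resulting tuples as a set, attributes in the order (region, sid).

Joining Product and Customer on pid yields {(21, 15, 39, 8, fin), (21, 15, 39, 8, k1), (21, 15, 39, 8, mkt), (8, 13, 30, 16, bio), (8, 13, 30, 16, k2), (8, 36, 18, 1, bio), (8, 36, 18, 1, k2)}.
Selection region ≠ k1: {(21, 15, 39, 8, fin), (21, 15, 39, 8, mkt), (8, 13, 30, 16, bio), (8, 13, 30, 16, k2), (8, 36, 18, 1, bio), (8, 36, 18, 1, k2)}
π_{qty, region, sid} gives {(13, bio, 30), (13, k2, 30), (15, fin, 39), (15, mkt, 39), (36, bio, 18), (36, k2, 18)}.
Selection region ≠ k2: {(21, mkt, 10), (25, hr, 3), (28, x2, 16)}
Taking the difference: {(13, bio, 30), (13, k2, 30), (15, fin, 39), (15, mkt, 39), (36, bio, 18), (36, k2, 18)}
π_{region, sid} gives {(bio, 18), (bio, 30), (fin, 39), (k2, 18), (k2, 30), (mkt, 39)}.

{(bio, 18), (bio, 30), (fin, 39), (k2, 18), (k2, 30), (mkt, 39)}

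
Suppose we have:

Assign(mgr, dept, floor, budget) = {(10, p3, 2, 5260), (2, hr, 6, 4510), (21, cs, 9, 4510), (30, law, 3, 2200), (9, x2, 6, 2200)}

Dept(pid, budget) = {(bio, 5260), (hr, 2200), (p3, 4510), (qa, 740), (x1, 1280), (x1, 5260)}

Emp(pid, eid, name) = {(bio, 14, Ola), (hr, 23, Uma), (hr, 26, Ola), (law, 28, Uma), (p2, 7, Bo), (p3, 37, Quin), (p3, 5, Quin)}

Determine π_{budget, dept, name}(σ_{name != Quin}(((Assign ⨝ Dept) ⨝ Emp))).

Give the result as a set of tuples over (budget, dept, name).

{(2200, law, Ola), (2200, law, Uma), (2200, x2, Ola), (2200, x2, Uma), (5260, p3, Ola)}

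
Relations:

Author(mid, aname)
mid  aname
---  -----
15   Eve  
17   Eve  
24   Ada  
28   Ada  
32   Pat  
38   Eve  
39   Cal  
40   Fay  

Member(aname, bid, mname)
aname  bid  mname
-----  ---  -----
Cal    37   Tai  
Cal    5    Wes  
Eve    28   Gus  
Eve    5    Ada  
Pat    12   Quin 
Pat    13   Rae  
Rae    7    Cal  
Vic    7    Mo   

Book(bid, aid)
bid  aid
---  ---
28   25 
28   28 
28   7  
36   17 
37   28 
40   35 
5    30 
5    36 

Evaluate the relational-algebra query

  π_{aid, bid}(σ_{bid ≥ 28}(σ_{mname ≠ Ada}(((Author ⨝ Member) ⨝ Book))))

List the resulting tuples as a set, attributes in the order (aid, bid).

{(25, 28), (28, 28), (28, 37), (7, 28)}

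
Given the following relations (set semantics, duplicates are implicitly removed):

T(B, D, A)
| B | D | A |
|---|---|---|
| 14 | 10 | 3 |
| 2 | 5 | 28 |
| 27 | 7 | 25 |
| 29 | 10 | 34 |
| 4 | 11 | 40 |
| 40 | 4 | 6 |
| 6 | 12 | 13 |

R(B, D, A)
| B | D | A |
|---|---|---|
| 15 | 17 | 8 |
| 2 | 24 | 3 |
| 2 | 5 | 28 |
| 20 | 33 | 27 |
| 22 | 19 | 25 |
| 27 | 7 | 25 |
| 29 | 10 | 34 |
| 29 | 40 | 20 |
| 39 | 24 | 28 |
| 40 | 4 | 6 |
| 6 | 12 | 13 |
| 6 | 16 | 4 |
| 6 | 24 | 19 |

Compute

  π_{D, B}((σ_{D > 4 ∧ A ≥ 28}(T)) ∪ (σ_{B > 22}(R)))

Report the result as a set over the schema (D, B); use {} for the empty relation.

{(10, 29), (11, 4), (24, 39), (4, 40), (40, 29), (5, 2), (7, 27)}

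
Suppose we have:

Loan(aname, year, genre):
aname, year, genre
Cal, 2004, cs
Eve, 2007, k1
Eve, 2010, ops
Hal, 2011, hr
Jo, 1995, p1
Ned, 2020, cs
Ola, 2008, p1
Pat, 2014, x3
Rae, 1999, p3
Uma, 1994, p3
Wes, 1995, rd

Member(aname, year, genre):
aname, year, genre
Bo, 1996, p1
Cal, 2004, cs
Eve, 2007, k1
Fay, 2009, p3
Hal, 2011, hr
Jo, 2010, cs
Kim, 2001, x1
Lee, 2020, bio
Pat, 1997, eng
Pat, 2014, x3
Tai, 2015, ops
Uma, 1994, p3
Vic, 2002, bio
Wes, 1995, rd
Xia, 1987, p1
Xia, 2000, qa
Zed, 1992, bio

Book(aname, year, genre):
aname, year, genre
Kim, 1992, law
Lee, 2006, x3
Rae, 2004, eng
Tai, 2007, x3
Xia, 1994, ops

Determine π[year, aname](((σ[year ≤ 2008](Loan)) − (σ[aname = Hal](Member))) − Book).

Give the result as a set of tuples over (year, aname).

{(1994, Uma), (1995, Jo), (1995, Wes), (1999, Rae), (2004, Cal), (2007, Eve), (2008, Ola)}

Apply σ_{year ≤ 2008}; surviving tuples: {(Cal, 2004, cs), (Eve, 2007, k1), (Jo, 1995, p1), (Ola, 2008, p1), (Rae, 1999, p3), (Uma, 1994, p3), (Wes, 1995, rd)}
Apply σ_{aname = Hal}; surviving tuples: {(Hal, 2011, hr)}
Difference: {(Cal, 2004, cs), (Eve, 2007, k1), (Jo, 1995, p1), (Ola, 2008, p1), (Rae, 1999, p3), (Uma, 1994, p3), (Wes, 1995, rd)} with {(Hal, 2011, hr)} → {(Cal, 2004, cs), (Eve, 2007, k1), (Jo, 1995, p1), (Ola, 2008, p1), (Rae, 1999, p3), (Uma, 1994, p3), (Wes, 1995, rd)}
Difference: {(Cal, 2004, cs), (Eve, 2007, k1), (Jo, 1995, p1), (Ola, 2008, p1), (Rae, 1999, p3), (Uma, 1994, p3), (Wes, 1995, rd)} with {(Kim, 1992, law), (Lee, 2006, x3), (Rae, 2004, eng), (Tai, 2007, x3), (Xia, 1994, ops)} → {(Cal, 2004, cs), (Eve, 2007, k1), (Jo, 1995, p1), (Ola, 2008, p1), (Rae, 1999, p3), (Uma, 1994, p3), (Wes, 1995, rd)}
Keep only column(s) year, aname: {(1994, Uma), (1995, Jo), (1995, Wes), (1999, Rae), (2004, Cal), (2007, Eve), (2008, Ola)}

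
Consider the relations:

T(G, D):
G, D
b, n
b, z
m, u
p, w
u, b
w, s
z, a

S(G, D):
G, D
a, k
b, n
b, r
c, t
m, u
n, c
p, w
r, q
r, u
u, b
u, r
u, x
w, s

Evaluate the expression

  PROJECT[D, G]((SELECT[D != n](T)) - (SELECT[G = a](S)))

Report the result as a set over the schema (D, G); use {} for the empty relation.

{(a, z), (b, u), (s, w), (u, m), (w, p), (z, b)}

Selection D != n: {(b, z), (m, u), (p, w), (u, b), (w, s), (z, a)}
Selection G = a: {(a, k)}
Difference: {(b, z), (m, u), (p, w), (u, b), (w, s), (z, a)} with {(a, k)} → {(b, z), (m, u), (p, w), (u, b), (w, s), (z, a)}
Keep only column(s) D, G: {(a, z), (b, u), (s, w), (u, m), (w, p), (z, b)}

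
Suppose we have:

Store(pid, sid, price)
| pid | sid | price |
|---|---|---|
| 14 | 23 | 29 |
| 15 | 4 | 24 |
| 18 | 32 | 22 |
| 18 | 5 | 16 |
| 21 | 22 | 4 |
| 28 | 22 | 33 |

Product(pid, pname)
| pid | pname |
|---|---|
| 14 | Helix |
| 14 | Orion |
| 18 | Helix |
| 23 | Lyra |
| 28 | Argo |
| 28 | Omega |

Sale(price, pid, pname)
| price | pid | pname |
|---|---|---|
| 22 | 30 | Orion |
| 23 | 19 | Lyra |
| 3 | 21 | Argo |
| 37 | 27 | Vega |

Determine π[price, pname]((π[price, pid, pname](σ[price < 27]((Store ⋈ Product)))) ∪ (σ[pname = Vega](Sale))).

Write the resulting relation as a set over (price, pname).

{(16, Helix), (22, Helix), (37, Vega)}

Joining Store and Product on pid yields {(14, 23, 29, Helix), (14, 23, 29, Orion), (18, 32, 22, Helix), (18, 5, 16, Helix), (28, 22, 33, Argo), (28, 22, 33, Omega)}.
Filtering on price < 27 leaves {(18, 32, 22, Helix), (18, 5, 16, Helix)}.
π_{price, pid, pname} gives {(16, 18, Helix), (22, 18, Helix)}.
Filtering on pname = Vega leaves {(37, 27, Vega)}.
Union: {(16, 18, Helix), (22, 18, Helix)} with {(37, 27, Vega)} → {(16, 18, Helix), (22, 18, Helix), (37, 27, Vega)}
π_{price, pname} gives {(16, Helix), (22, Helix), (37, Vega)}.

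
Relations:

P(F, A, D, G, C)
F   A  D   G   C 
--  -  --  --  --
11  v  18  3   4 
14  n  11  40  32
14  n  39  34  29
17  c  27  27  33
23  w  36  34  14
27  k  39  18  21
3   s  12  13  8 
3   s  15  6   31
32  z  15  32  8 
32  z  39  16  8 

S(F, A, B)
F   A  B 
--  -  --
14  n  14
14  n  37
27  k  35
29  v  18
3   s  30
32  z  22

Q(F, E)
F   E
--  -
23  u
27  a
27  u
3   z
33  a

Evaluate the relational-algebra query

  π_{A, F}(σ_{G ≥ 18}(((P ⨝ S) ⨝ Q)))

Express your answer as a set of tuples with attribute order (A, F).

{(k, 27)}

Natural join on F, A: {(14, n, 11, 40, 32, 14), (14, n, 11, 40, 32, 37), (14, n, 39, 34, 29, 14), (14, n, 39, 34, 29, 37), (27, k, 39, 18, 21, 35), (3, s, 12, 13, 8, 30), (3, s, 15, 6, 31, 30), (32, z, 15, 32, 8, 22), (32, z, 39, 16, 8, 22)}
Natural join on F: {(27, k, 39, 18, 21, 35, a), (27, k, 39, 18, 21, 35, u), (3, s, 12, 13, 8, 30, z), (3, s, 15, 6, 31, 30, z)}
Filtering on G ≥ 18 leaves {(27, k, 39, 18, 21, 35, a), (27, k, 39, 18, 21, 35, u)}.
Keep only column(s) A, F (1 duplicate(s) eliminated): {(k, 27)}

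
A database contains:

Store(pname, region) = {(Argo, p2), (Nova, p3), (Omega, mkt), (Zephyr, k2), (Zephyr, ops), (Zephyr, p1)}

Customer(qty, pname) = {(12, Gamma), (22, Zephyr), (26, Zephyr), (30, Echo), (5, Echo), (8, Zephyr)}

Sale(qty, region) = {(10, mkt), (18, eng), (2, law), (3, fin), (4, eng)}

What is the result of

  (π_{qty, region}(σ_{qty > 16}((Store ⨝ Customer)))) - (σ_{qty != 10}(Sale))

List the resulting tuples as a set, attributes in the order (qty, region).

Natural join on pname: {(Zephyr, k2, 22), (Zephyr, k2, 26), (Zephyr, k2, 8), (Zephyr, ops, 22), (Zephyr, ops, 26), (Zephyr, ops, 8), (Zephyr, p1, 22), (Zephyr, p1, 26), (Zephyr, p1, 8)}
Selection qty > 16: {(Zephyr, k2, 22), (Zephyr, k2, 26), (Zephyr, ops, 22), (Zephyr, ops, 26), (Zephyr, p1, 22), (Zephyr, p1, 26)}
π_{qty, region} gives {(22, k2), (22, ops), (22, p1), (26, k2), (26, ops), (26, p1)}.
Selection qty != 10: {(18, eng), (2, law), (3, fin), (4, eng)}
Set difference of the two operands is {(22, k2), (22, ops), (22, p1), (26, k2), (26, ops), (26, p1)}.

{(22, k2), (22, ops), (22, p1), (26, k2), (26, ops), (26, p1)}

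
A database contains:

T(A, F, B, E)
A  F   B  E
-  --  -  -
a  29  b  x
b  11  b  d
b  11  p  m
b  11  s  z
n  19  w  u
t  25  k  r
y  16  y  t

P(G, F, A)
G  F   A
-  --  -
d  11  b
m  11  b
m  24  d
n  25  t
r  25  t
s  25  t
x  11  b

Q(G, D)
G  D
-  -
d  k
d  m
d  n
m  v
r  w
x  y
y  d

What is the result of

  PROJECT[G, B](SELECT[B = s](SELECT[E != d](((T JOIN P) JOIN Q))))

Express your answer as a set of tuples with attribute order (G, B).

{(d, s), (m, s), (x, s)}

T ⋈ P (natural join on A, F): {(b, 11, b, d, d), (b, 11, b, d, m), (b, 11, b, d, x), (b, 11, p, m, d), (b, 11, p, m, m), (b, 11, p, m, x), (b, 11, s, z, d), (b, 11, s, z, m), (b, 11, s, z, x), (t, 25, k, r, n), (t, 25, k, r, r), (t, 25, k, r, s)}
(T JOIN P) ⋈ Q (natural join on G): {(b, 11, b, d, d, k), (b, 11, b, d, d, m), (b, 11, b, d, d, n), (b, 11, b, d, m, v), (b, 11, b, d, x, y), (b, 11, p, m, d, k), (b, 11, p, m, d, m), (b, 11, p, m, d, n), (b, 11, p, m, m, v), (b, 11, p, m, x, y), (b, 11, s, z, d, k), (b, 11, s, z, d, m), (b, 11, s, z, d, n), (b, 11, s, z, m, v), (b, 11, s, z, x, y), (t, 25, k, r, r, w)}
Apply σ_{E != d}; surviving tuples: {(b, 11, p, m, d, k), (b, 11, p, m, d, m), (b, 11, p, m, d, n), (b, 11, p, m, m, v), (b, 11, p, m, x, y), (b, 11, s, z, d, k), (b, 11, s, z, d, m), (b, 11, s, z, d, n), (b, 11, s, z, m, v), (b, 11, s, z, x, y), (t, 25, k, r, r, w)}
Apply σ_{B = s}; surviving tuples: {(b, 11, s, z, d, k), (b, 11, s, z, d, m), (b, 11, s, z, d, n), (b, 11, s, z, m, v), (b, 11, s, z, x, y)}
Projecting to G, B (2 duplicate(s) eliminated): {(d, s), (m, s), (x, s)}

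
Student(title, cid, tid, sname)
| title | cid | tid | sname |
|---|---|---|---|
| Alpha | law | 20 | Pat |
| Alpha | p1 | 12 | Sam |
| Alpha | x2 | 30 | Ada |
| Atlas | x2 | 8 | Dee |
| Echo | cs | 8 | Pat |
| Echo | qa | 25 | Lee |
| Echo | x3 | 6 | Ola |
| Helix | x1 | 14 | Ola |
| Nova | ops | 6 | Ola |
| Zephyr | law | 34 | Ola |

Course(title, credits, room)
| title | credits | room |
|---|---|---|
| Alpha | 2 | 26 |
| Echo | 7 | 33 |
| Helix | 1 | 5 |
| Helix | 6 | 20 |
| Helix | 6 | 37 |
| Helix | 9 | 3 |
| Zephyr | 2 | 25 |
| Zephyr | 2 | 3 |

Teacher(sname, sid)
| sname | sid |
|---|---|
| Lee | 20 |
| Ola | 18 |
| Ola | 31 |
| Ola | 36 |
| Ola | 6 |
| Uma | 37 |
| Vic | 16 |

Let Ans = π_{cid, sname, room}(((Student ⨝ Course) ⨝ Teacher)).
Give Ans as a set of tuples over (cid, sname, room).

{(law, Ola, 25), (law, Ola, 3), (qa, Lee, 33), (x1, Ola, 20), (x1, Ola, 3), (x1, Ola, 37), (x1, Ola, 5), (x3, Ola, 33)}

Joining Student and Course on title yields {(Alpha, law, 20, Pat, 2, 26), (Alpha, p1, 12, Sam, 2, 26), (Alpha, x2, 30, Ada, 2, 26), (Echo, cs, 8, Pat, 7, 33), (Echo, qa, 25, Lee, 7, 33), (Echo, x3, 6, Ola, 7, 33), (Helix, x1, 14, Ola, 1, 5), (Helix, x1, 14, Ola, 6, 20), (Helix, x1, 14, Ola, 6, 37), (Helix, x1, 14, Ola, 9, 3), (Zephyr, law, 34, Ola, 2, 25), (Zephyr, law, 34, Ola, 2, 3)}.
Joining (Student ⨝ Course) and Teacher on sname yields {(Echo, qa, 25, Lee, 7, 33, 20), (Echo, x3, 6, Ola, 7, 33, 18), (Echo, x3, 6, Ola, 7, 33, 31), (Echo, x3, 6, Ola, 7, 33, 36), (Echo, x3, 6, Ola, 7, 33, 6), (Helix, x1, 14, Ola, 1, 5, 18), (Helix, x1, 14, Ola, 1, 5, 31), (Helix, x1, 14, Ola, 1, 5, 36), (Helix, x1, 14, Ola, 1, 5, 6), (Helix, x1, 14, Ola, 6, 20, 18), (Helix, x1, 14, Ola, 6, 20, 31), (Helix, x1, 14, Ola, 6, 20, 36), (Helix, x1, 14, Ola, 6, 20, 6), (Helix, x1, 14, Ola, 6, 37, 18), (Helix, x1, 14, Ola, 6, 37, 31), (Helix, x1, 14, Ola, 6, 37, 36), (Helix, x1, 14, Ola, 6, 37, 6), (Helix, x1, 14, Ola, 9, 3, 18), (Helix, x1, 14, Ola, 9, 3, 31), (Helix, x1, 14, Ola, 9, 3, 36), (Helix, x1, 14, Ola, 9, 3, 6), (Zephyr, law, 34, Ola, 2, 25, 18), (Zephyr, law, 34, Ola, 2, 25, 31), (Zephyr, law, 34, Ola, 2, 25, 36), (Zephyr, law, 34, Ola, 2, 25, 6), (Zephyr, law, 34, Ola, 2, 3, 18), (Zephyr, law, 34, Ola, 2, 3, 31), (Zephyr, law, 34, Ola, 2, 3, 36), (Zephyr, law, 34, Ola, 2, 3, 6)}.
π_{cid, sname, room} gives {(law, Ola, 25), (law, Ola, 3), (qa, Lee, 33), (x1, Ola, 20), (x1, Ola, 3), (x1, Ola, 37), (x1, Ola, 5), (x3, Ola, 33)} (21 duplicate(s) eliminated).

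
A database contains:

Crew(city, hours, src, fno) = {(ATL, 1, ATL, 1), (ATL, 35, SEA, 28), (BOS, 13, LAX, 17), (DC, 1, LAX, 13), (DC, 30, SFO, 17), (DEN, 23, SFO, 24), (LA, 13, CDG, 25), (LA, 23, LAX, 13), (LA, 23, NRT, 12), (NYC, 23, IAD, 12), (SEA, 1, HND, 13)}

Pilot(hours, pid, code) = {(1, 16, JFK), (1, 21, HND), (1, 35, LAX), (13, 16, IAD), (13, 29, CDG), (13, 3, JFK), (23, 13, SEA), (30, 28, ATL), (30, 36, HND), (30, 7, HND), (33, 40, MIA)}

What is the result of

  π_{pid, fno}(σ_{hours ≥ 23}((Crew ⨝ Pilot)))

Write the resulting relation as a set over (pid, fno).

Crew ⋈ Pilot (natural join on hours): {(ATL, 1, ATL, 1, 16, JFK), (ATL, 1, ATL, 1, 21, HND), (ATL, 1, ATL, 1, 35, LAX), (BOS, 13, LAX, 17, 16, IAD), (BOS, 13, LAX, 17, 29, CDG), (BOS, 13, LAX, 17, 3, JFK), (DC, 1, LAX, 13, 16, JFK), (DC, 1, LAX, 13, 21, HND), (DC, 1, LAX, 13, 35, LAX), (DC, 30, SFO, 17, 28, ATL), (DC, 30, SFO, 17, 36, HND), (DC, 30, SFO, 17, 7, HND), (DEN, 23, SFO, 24, 13, SEA), (LA, 13, CDG, 25, 16, IAD), (LA, 13, CDG, 25, 29, CDG), (LA, 13, CDG, 25, 3, JFK), (LA, 23, LAX, 13, 13, SEA), (LA, 23, NRT, 12, 13, SEA), (NYC, 23, IAD, 12, 13, SEA), (SEA, 1, HND, 13, 16, JFK), (SEA, 1, HND, 13, 21, HND), (SEA, 1, HND, 13, 35, LAX)}
Selection hours ≥ 23: {(DC, 30, SFO, 17, 28, ATL), (DC, 30, SFO, 17, 36, HND), (DC, 30, SFO, 17, 7, HND), (DEN, 23, SFO, 24, 13, SEA), (LA, 23, LAX, 13, 13, SEA), (LA, 23, NRT, 12, 13, SEA), (NYC, 23, IAD, 12, 13, SEA)}
π_{pid, fno} gives {(13, 12), (13, 13), (13, 24), (28, 17), (36, 17), (7, 17)} (1 duplicate(s) eliminated).

{(13, 12), (13, 13), (13, 24), (28, 17), (36, 17), (7, 17)}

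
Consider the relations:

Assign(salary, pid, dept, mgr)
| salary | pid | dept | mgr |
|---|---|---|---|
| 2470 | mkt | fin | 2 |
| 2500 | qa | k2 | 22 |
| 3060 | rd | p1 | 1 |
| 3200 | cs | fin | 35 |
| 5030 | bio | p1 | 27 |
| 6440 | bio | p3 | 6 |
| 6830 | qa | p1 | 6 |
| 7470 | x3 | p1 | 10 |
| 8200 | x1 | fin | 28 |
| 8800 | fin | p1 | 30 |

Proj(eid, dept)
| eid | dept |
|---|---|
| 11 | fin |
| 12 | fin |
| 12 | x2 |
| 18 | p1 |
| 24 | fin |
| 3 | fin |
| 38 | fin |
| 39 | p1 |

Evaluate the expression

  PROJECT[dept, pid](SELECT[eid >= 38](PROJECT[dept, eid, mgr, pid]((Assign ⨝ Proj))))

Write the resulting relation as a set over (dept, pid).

Natural join on dept: {(2470, mkt, fin, 2, 11), (2470, mkt, fin, 2, 12), (2470, mkt, fin, 2, 24), (2470, mkt, fin, 2, 3), (2470, mkt, fin, 2, 38), (3060, rd, p1, 1, 18), (3060, rd, p1, 1, 39), (3200, cs, fin, 35, 11), (3200, cs, fin, 35, 12), (3200, cs, fin, 35, 24), (3200, cs, fin, 35, 3), (3200, cs, fin, 35, 38), (5030, bio, p1, 27, 18), (5030, bio, p1, 27, 39), (6830, qa, p1, 6, 18), (6830, qa, p1, 6, 39), (7470, x3, p1, 10, 18), (7470, x3, p1, 10, 39), (8200, x1, fin, 28, 11), (8200, x1, fin, 28, 12), (8200, x1, fin, 28, 24), (8200, x1, fin, 28, 3), (8200, x1, fin, 28, 38), (8800, fin, p1, 30, 18), (8800, fin, p1, 30, 39)}
Keep only column(s) dept, eid, mgr, pid: {(fin, 11, 2, mkt), (fin, 11, 28, x1), (fin, 11, 35, cs), (fin, 12, 2, mkt), (fin, 12, 28, x1), (fin, 12, 35, cs), (fin, 24, 2, mkt), (fin, 24, 28, x1), (fin, 24, 35, cs), (fin, 3, 2, mkt), (fin, 3, 28, x1), (fin, 3, 35, cs), (fin, 38, 2, mkt), (fin, 38, 28, x1), (fin, 38, 35, cs), (p1, 18, 1, rd), (p1, 18, 10, x3), (p1, 18, 27, bio), (p1, 18, 30, fin), (p1, 18, 6, qa), (p1, 39, 1, rd), (p1, 39, 10, x3), (p1, 39, 27, bio), (p1, 39, 30, fin), (p1, 39, 6, qa)}
σ[eid >= 38]: keep tuples satisfying eid >= 38 → {(fin, 38, 2, mkt), (fin, 38, 28, x1), (fin, 38, 35, cs), (p1, 39, 1, rd), (p1, 39, 10, x3), (p1, 39, 27, bio), (p1, 39, 30, fin), (p1, 39, 6, qa)}
Keep only column(s) dept, pid: {(fin, cs), (fin, mkt), (fin, x1), (p1, bio), (p1, fin), (p1, qa), (p1, rd), (p1, x3)}

{(fin, cs), (fin, mkt), (fin, x1), (p1, bio), (p1, fin), (p1, qa), (p1, rd), (p1, x3)}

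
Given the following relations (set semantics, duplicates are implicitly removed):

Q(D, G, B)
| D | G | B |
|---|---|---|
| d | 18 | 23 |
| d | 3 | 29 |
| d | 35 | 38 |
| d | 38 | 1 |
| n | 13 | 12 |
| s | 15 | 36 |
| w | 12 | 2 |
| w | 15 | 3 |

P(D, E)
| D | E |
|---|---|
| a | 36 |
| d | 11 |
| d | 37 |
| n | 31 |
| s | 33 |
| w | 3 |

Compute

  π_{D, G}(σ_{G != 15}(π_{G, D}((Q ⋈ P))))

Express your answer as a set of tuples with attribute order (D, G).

{(d, 18), (d, 3), (d, 35), (d, 38), (n, 13), (w, 12)}

Natural join on D: {(d, 18, 23, 11), (d, 18, 23, 37), (d, 3, 29, 11), (d, 3, 29, 37), (d, 35, 38, 11), (d, 35, 38, 37), (d, 38, 1, 11), (d, 38, 1, 37), (n, 13, 12, 31), (s, 15, 36, 33), (w, 12, 2, 3), (w, 15, 3, 3)}
π_{G, D} gives {(12, w), (13, n), (15, s), (15, w), (18, d), (3, d), (35, d), (38, d)} (4 duplicate(s) eliminated).
σ[G != 15]: keep tuples satisfying G != 15 → {(12, w), (13, n), (18, d), (3, d), (35, d), (38, d)}
π_{D, G} gives {(d, 18), (d, 3), (d, 35), (d, 38), (n, 13), (w, 12)}.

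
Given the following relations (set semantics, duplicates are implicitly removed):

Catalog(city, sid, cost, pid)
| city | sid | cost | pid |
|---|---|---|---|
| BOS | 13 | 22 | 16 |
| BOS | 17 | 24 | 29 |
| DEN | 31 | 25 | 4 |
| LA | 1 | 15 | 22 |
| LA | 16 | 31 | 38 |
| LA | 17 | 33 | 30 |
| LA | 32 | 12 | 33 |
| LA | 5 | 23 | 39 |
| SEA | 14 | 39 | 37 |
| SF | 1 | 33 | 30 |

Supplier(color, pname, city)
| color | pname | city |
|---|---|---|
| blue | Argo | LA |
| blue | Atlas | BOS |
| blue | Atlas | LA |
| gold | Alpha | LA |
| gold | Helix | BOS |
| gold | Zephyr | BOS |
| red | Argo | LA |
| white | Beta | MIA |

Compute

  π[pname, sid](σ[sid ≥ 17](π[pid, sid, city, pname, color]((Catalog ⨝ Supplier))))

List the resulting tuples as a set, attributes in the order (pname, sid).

Joining Catalog and Supplier on city yields {(BOS, 13, 22, 16, blue, Atlas), (BOS, 13, 22, 16, gold, Helix), (BOS, 13, 22, 16, gold, Zephyr), (BOS, 17, 24, 29, blue, Atlas), (BOS, 17, 24, 29, gold, Helix), (BOS, 17, 24, 29, gold, Zephyr), (LA, 1, 15, 22, blue, Argo), (LA, 1, 15, 22, blue, Atlas), (LA, 1, 15, 22, gold, Alpha), (LA, 1, 15, 22, red, Argo), (LA, 16, 31, 38, blue, Argo), (LA, 16, 31, 38, blue, Atlas), (LA, 16, 31, 38, gold, Alpha), (LA, 16, 31, 38, red, Argo), (LA, 17, 33, 30, blue, Argo), (LA, 17, 33, 30, blue, Atlas), (LA, 17, 33, 30, gold, Alpha), (LA, 17, 33, 30, red, Argo), (LA, 32, 12, 33, blue, Argo), (LA, 32, 12, 33, blue, Atlas), (LA, 32, 12, 33, gold, Alpha), (LA, 32, 12, 33, red, Argo), (LA, 5, 23, 39, blue, Argo), (LA, 5, 23, 39, blue, Atlas), (LA, 5, 23, 39, gold, Alpha), (LA, 5, 23, 39, red, Argo)}.
Keep only column(s) pid, sid, city, pname, color: {(16, 13, BOS, Atlas, blue), (16, 13, BOS, Helix, gold), (16, 13, BOS, Zephyr, gold), (22, 1, LA, Alpha, gold), (22, 1, LA, Argo, blue), (22, 1, LA, Argo, red), (22, 1, LA, Atlas, blue), (29, 17, BOS, Atlas, blue), (29, 17, BOS, Helix, gold), (29, 17, BOS, Zephyr, gold), (30, 17, LA, Alpha, gold), (30, 17, LA, Argo, blue), (30, 17, LA, Argo, red), (30, 17, LA, Atlas, blue), (33, 32, LA, Alpha, gold), (33, 32, LA, Argo, blue), (33, 32, LA, Argo, red), (33, 32, LA, Atlas, blue), (38, 16, LA, Alpha, gold), (38, 16, LA, Argo, blue), (38, 16, LA, Argo, red), (38, 16, LA, Atlas, blue), (39, 5, LA, Alpha, gold), (39, 5, LA, Argo, blue), (39, 5, LA, Argo, red), (39, 5, LA, Atlas, blue)}
σ[sid ≥ 17]: keep tuples satisfying sid ≥ 17 → {(29, 17, BOS, Atlas, blue), (29, 17, BOS, Helix, gold), (29, 17, BOS, Zephyr, gold), (30, 17, LA, Alpha, gold), (30, 17, LA, Argo, blue), (30, 17, LA, Argo, red), (30, 17, LA, Atlas, blue), (33, 32, LA, Alpha, gold), (33, 32, LA, Argo, blue), (33, 32, LA, Argo, red), (33, 32, LA, Atlas, blue)}
Keep only column(s) pname, sid (3 duplicate(s) eliminated): {(Alpha, 17), (Alpha, 32), (Argo, 17), (Argo, 32), (Atlas, 17), (Atlas, 32), (Helix, 17), (Zephyr, 17)}

{(Alpha, 17), (Alpha, 32), (Argo, 17), (Argo, 32), (Atlas, 17), (Atlas, 32), (Helix, 17), (Zephyr, 17)}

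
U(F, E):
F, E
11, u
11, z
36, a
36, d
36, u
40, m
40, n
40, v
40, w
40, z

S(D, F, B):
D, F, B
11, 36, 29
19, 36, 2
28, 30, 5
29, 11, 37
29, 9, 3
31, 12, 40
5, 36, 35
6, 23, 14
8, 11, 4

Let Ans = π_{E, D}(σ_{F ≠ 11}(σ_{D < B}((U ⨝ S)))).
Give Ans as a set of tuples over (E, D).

Natural join on F: {(11, u, 29, 37), (11, u, 8, 4), (11, z, 29, 37), (11, z, 8, 4), (36, a, 11, 29), (36, a, 19, 2), (36, a, 5, 35), (36, d, 11, 29), (36, d, 19, 2), (36, d, 5, 35), (36, u, 11, 29), (36, u, 19, 2), (36, u, 5, 35)}
Filtering on D < B leaves {(11, u, 29, 37), (11, z, 29, 37), (36, a, 11, 29), (36, a, 5, 35), (36, d, 11, 29), (36, d, 5, 35), (36, u, 11, 29), (36, u, 5, 35)}.
Filtering on F ≠ 11 leaves {(36, a, 11, 29), (36, a, 5, 35), (36, d, 11, 29), (36, d, 5, 35), (36, u, 11, 29), (36, u, 5, 35)}.
Projecting to E, D: {(a, 11), (a, 5), (d, 11), (d, 5), (u, 11), (u, 5)}

{(a, 11), (a, 5), (d, 11), (d, 5), (u, 11), (u, 5)}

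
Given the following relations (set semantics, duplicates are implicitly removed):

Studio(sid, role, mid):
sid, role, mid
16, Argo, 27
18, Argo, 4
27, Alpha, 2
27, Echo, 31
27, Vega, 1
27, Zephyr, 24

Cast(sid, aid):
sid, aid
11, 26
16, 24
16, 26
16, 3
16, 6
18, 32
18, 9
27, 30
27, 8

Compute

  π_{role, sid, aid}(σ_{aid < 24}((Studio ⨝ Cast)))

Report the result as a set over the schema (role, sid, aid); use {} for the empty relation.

{(Alpha, 27, 8), (Argo, 16, 3), (Argo, 16, 6), (Argo, 18, 9), (Echo, 27, 8), (Vega, 27, 8), (Zephyr, 27, 8)}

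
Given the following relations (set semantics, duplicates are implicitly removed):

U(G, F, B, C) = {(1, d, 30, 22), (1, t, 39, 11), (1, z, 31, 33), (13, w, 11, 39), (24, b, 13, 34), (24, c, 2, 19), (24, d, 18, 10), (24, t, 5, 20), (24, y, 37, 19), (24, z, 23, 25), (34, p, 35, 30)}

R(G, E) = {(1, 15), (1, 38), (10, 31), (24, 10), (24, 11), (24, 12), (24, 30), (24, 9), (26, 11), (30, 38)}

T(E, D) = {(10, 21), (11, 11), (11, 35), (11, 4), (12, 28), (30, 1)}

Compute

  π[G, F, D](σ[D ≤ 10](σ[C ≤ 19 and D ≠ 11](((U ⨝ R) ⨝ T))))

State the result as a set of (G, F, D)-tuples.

{(24, c, 1), (24, c, 4), (24, d, 1), (24, d, 4), (24, y, 1), (24, y, 4)}

Natural join on G: {(1, d, 30, 22, 15), (1, d, 30, 22, 38), (1, t, 39, 11, 15), (1, t, 39, 11, 38), (1, z, 31, 33, 15), (1, z, 31, 33, 38), (24, b, 13, 34, 10), (24, b, 13, 34, 11), (24, b, 13, 34, 12), (24, b, 13, 34, 30), (24, b, 13, 34, 9), (24, c, 2, 19, 10), (24, c, 2, 19, 11), (24, c, 2, 19, 12), (24, c, 2, 19, 30), (24, c, 2, 19, 9), (24, d, 18, 10, 10), (24, d, 18, 10, 11), (24, d, 18, 10, 12), (24, d, 18, 10, 30), (24, d, 18, 10, 9), (24, t, 5, 20, 10), (24, t, 5, 20, 11), (24, t, 5, 20, 12), (24, t, 5, 20, 30), (24, t, 5, 20, 9), (24, y, 37, 19, 10), (24, y, 37, 19, 11), (24, y, 37, 19, 12), (24, y, 37, 19, 30), (24, y, 37, 19, 9), (24, z, 23, 25, 10), (24, z, 23, 25, 11), (24, z, 23, 25, 12), (24, z, 23, 25, 30), (24, z, 23, 25, 9)}
Natural join on E: {(24, b, 13, 34, 10, 21), (24, b, 13, 34, 11, 11), (24, b, 13, 34, 11, 35), (24, b, 13, 34, 11, 4), (24, b, 13, 34, 12, 28), (24, b, 13, 34, 30, 1), (24, c, 2, 19, 10, 21), (24, c, 2, 19, 11, 11), (24, c, 2, 19, 11, 35), (24, c, 2, 19, 11, 4), (24, c, 2, 19, 12, 28), (24, c, 2, 19, 30, 1), (24, d, 18, 10, 10, 21), (24, d, 18, 10, 11, 11), (24, d, 18, 10, 11, 35), (24, d, 18, 10, 11, 4), (24, d, 18, 10, 12, 28), (24, d, 18, 10, 30, 1), (24, t, 5, 20, 10, 21), (24, t, 5, 20, 11, 11), (24, t, 5, 20, 11, 35), (24, t, 5, 20, 11, 4), (24, t, 5, 20, 12, 28), (24, t, 5, 20, 30, 1), (24, y, 37, 19, 10, 21), (24, y, 37, 19, 11, 11), (24, y, 37, 19, 11, 35), (24, y, 37, 19, 11, 4), (24, y, 37, 19, 12, 28), (24, y, 37, 19, 30, 1), (24, z, 23, 25, 10, 21), (24, z, 23, 25, 11, 11), (24, z, 23, 25, 11, 35), (24, z, 23, 25, 11, 4), (24, z, 23, 25, 12, 28), (24, z, 23, 25, 30, 1)}
Selection C ≤ 19 and D ≠ 11: {(24, c, 2, 19, 10, 21), (24, c, 2, 19, 11, 35), (24, c, 2, 19, 11, 4), (24, c, 2, 19, 12, 28), (24, c, 2, 19, 30, 1), (24, d, 18, 10, 10, 21), (24, d, 18, 10, 11, 35), (24, d, 18, 10, 11, 4), (24, d, 18, 10, 12, 28), (24, d, 18, 10, 30, 1), (24, y, 37, 19, 10, 21), (24, y, 37, 19, 11, 35), (24, y, 37, 19, 11, 4), (24, y, 37, 19, 12, 28), (24, y, 37, 19, 30, 1)}
Selection D ≤ 10: {(24, c, 2, 19, 11, 4), (24, c, 2, 19, 30, 1), (24, d, 18, 10, 11, 4), (24, d, 18, 10, 30, 1), (24, y, 37, 19, 11, 4), (24, y, 37, 19, 30, 1)}
Projecting to G, F, D: {(24, c, 1), (24, c, 4), (24, d, 1), (24, d, 4), (24, y, 1), (24, y, 4)}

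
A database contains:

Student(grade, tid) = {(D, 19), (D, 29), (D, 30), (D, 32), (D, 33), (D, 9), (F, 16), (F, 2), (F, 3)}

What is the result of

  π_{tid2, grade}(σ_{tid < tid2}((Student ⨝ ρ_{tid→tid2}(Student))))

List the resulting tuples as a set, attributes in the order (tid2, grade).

{(16, F), (19, D), (29, D), (3, F), (30, D), (32, D), (33, D)}

ρ[tid→tid2]: schema becomes (grade, tid2); tuples unchanged.
Natural join on grade: {(D, 19, 19), (D, 19, 29), (D, 19, 30), (D, 19, 32), (D, 19, 33), (D, 19, 9), (D, 29, 19), (D, 29, 29), (D, 29, 30), (D, 29, 32), (D, 29, 33), (D, 29, 9), (D, 30, 19), (D, 30, 29), (D, 30, 30), (D, 30, 32), (D, 30, 33), (D, 30, 9), (D, 32, 19), (D, 32, 29), (D, 32, 30), (D, 32, 32), (D, 32, 33), (D, 32, 9), (D, 33, 19), (D, 33, 29), (D, 33, 30), (D, 33, 32), (D, 33, 33), (D, 33, 9), (D, 9, 19), (D, 9, 29), (D, 9, 30), (D, 9, 32), (D, 9, 33), (D, 9, 9), (F, 16, 16), (F, 16, 2), (F, 16, 3), (F, 2, 16), (F, 2, 2), (F, 2, 3), (F, 3, 16), (F, 3, 2), (F, 3, 3)}
Apply σ_{tid < tid2}; surviving tuples: {(D, 19, 29), (D, 19, 30), (D, 19, 32), (D, 19, 33), (D, 29, 30), (D, 29, 32), (D, 29, 33), (D, 30, 32), (D, 30, 33), (D, 32, 33), (D, 9, 19), (D, 9, 29), (D, 9, 30), (D, 9, 32), (D, 9, 33), (F, 2, 16), (F, 2, 3), (F, 3, 16)}
π_{tid2, grade} gives {(16, F), (19, D), (29, D), (3, F), (30, D), (32, D), (33, D)} (11 duplicate(s) eliminated).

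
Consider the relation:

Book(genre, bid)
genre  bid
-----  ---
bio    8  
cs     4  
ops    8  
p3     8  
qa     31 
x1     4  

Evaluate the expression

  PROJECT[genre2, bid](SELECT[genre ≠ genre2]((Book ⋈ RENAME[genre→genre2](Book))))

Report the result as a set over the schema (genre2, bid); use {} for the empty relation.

ρ[genre→genre2]: schema becomes (genre2, bid); tuples unchanged.
Natural join on bid: {(bio, 8, bio), (bio, 8, ops), (bio, 8, p3), (cs, 4, cs), (cs, 4, x1), (ops, 8, bio), (ops, 8, ops), (ops, 8, p3), (p3, 8, bio), (p3, 8, ops), (p3, 8, p3), (qa, 31, qa), (x1, 4, cs), (x1, 4, x1)}
σ[genre ≠ genre2]: keep tuples satisfying genre ≠ genre2 → {(bio, 8, ops), (bio, 8, p3), (cs, 4, x1), (ops, 8, bio), (ops, 8, p3), (p3, 8, bio), (p3, 8, ops), (x1, 4, cs)}
Projecting to genre2, bid (3 duplicate(s) eliminated): {(bio, 8), (cs, 4), (ops, 8), (p3, 8), (x1, 4)}

{(bio, 8), (cs, 4), (ops, 8), (p3, 8), (x1, 4)}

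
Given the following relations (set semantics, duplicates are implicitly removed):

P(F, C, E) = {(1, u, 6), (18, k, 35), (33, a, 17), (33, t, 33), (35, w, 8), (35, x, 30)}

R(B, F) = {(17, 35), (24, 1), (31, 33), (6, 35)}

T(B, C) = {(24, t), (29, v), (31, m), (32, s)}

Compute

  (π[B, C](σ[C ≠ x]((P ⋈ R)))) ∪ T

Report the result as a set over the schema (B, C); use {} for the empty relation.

{(17, w), (24, t), (24, u), (29, v), (31, a), (31, m), (31, t), (32, s), (6, w)}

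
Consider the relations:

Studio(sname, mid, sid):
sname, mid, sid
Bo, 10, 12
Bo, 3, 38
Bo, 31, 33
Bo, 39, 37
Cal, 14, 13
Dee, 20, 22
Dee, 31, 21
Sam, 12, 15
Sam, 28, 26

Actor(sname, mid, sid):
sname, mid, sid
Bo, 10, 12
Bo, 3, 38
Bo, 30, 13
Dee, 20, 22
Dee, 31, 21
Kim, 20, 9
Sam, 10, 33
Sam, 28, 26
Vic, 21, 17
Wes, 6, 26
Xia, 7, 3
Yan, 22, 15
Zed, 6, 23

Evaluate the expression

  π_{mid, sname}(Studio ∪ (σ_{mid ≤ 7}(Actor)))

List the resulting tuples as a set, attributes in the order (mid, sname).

{(10, Bo), (12, Sam), (14, Cal), (20, Dee), (28, Sam), (3, Bo), (31, Bo), (31, Dee), (39, Bo), (6, Wes), (6, Zed), (7, Xia)}

Apply σ_{mid ≤ 7}; surviving tuples: {(Bo, 3, 38), (Wes, 6, 26), (Xia, 7, 3), (Zed, 6, 23)}
Set union of the two operands is {(Bo, 10, 12), (Bo, 3, 38), (Bo, 31, 33), (Bo, 39, 37), (Cal, 14, 13), (Dee, 20, 22), (Dee, 31, 21), (Sam, 12, 15), (Sam, 28, 26), (Wes, 6, 26), (Xia, 7, 3), (Zed, 6, 23)}.
π[mid, sname]: project onto (mid, sname) → {(10, Bo), (12, Sam), (14, Cal), (20, Dee), (28, Sam), (3, Bo), (31, Bo), (31, Dee), (39, Bo), (6, Wes), (6, Zed), (7, Xia)}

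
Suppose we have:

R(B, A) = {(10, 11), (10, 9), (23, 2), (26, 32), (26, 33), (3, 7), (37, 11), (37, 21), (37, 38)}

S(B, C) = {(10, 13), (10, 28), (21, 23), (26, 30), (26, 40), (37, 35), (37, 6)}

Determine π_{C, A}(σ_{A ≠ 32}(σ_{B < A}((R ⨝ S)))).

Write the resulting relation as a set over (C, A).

{(13, 11), (28, 11), (30, 33), (35, 38), (40, 33), (6, 38)}

Natural join on B: {(10, 11, 13), (10, 11, 28), (10, 9, 13), (10, 9, 28), (26, 32, 30), (26, 32, 40), (26, 33, 30), (26, 33, 40), (37, 11, 35), (37, 11, 6), (37, 21, 35), (37, 21, 6), (37, 38, 35), (37, 38, 6)}
Apply σ_{B < A}; surviving tuples: {(10, 11, 13), (10, 11, 28), (26, 32, 30), (26, 32, 40), (26, 33, 30), (26, 33, 40), (37, 38, 35), (37, 38, 6)}
Apply σ_{A ≠ 32}; surviving tuples: {(10, 11, 13), (10, 11, 28), (26, 33, 30), (26, 33, 40), (37, 38, 35), (37, 38, 6)}
π_{C, A} gives {(13, 11), (28, 11), (30, 33), (35, 38), (40, 33), (6, 38)}.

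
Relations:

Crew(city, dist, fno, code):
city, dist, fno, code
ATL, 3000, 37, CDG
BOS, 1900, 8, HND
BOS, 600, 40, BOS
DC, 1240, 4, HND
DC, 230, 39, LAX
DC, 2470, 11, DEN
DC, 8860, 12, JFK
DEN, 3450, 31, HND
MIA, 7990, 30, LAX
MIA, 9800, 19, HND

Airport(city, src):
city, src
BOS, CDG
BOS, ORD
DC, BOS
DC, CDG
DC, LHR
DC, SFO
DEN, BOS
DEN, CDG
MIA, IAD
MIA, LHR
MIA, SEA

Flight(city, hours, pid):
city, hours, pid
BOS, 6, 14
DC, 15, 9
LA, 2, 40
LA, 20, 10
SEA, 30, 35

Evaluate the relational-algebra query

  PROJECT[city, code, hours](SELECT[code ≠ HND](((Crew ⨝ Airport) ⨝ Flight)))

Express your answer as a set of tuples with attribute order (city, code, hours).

{(BOS, BOS, 6), (DC, DEN, 15), (DC, JFK, 15), (DC, LAX, 15)}

Crew ⋈ Airport (natural join on city): {(BOS, 1900, 8, HND, CDG), (BOS, 1900, 8, HND, ORD), (BOS, 600, 40, BOS, CDG), (BOS, 600, 40, BOS, ORD), (DC, 1240, 4, HND, BOS), (DC, 1240, 4, HND, CDG), (DC, 1240, 4, HND, LHR), (DC, 1240, 4, HND, SFO), (DC, 230, 39, LAX, BOS), (DC, 230, 39, LAX, CDG), (DC, 230, 39, LAX, LHR), (DC, 230, 39, LAX, SFO), (DC, 2470, 11, DEN, BOS), (DC, 2470, 11, DEN, CDG), (DC, 2470, 11, DEN, LHR), (DC, 2470, 11, DEN, SFO), (DC, 8860, 12, JFK, BOS), (DC, 8860, 12, JFK, CDG), (DC, 8860, 12, JFK, LHR), (DC, 8860, 12, JFK, SFO), (DEN, 3450, 31, HND, BOS), (DEN, 3450, 31, HND, CDG), (MIA, 7990, 30, LAX, IAD), (MIA, 7990, 30, LAX, LHR), (MIA, 7990, 30, LAX, SEA), (MIA, 9800, 19, HND, IAD), (MIA, 9800, 19, HND, LHR), (MIA, 9800, 19, HND, SEA)}
(Crew ⨝ Airport) ⋈ Flight (natural join on city): {(BOS, 1900, 8, HND, CDG, 6, 14), (BOS, 1900, 8, HND, ORD, 6, 14), (BOS, 600, 40, BOS, CDG, 6, 14), (BOS, 600, 40, BOS, ORD, 6, 14), (DC, 1240, 4, HND, BOS, 15, 9), (DC, 1240, 4, HND, CDG, 15, 9), (DC, 1240, 4, HND, LHR, 15, 9), (DC, 1240, 4, HND, SFO, 15, 9), (DC, 230, 39, LAX, BOS, 15, 9), (DC, 230, 39, LAX, CDG, 15, 9), (DC, 230, 39, LAX, LHR, 15, 9), (DC, 230, 39, LAX, SFO, 15, 9), (DC, 2470, 11, DEN, BOS, 15, 9), (DC, 2470, 11, DEN, CDG, 15, 9), (DC, 2470, 11, DEN, LHR, 15, 9), (DC, 2470, 11, DEN, SFO, 15, 9), (DC, 8860, 12, JFK, BOS, 15, 9), (DC, 8860, 12, JFK, CDG, 15, 9), (DC, 8860, 12, JFK, LHR, 15, 9), (DC, 8860, 12, JFK, SFO, 15, 9)}
Filtering on code ≠ HND leaves {(BOS, 600, 40, BOS, CDG, 6, 14), (BOS, 600, 40, BOS, ORD, 6, 14), (DC, 230, 39, LAX, BOS, 15, 9), (DC, 230, 39, LAX, CDG, 15, 9), (DC, 230, 39, LAX, LHR, 15, 9), (DC, 230, 39, LAX, SFO, 15, 9), (DC, 2470, 11, DEN, BOS, 15, 9), (DC, 2470, 11, DEN, CDG, 15, 9), (DC, 2470, 11, DEN, LHR, 15, 9), (DC, 2470, 11, DEN, SFO, 15, 9), (DC, 8860, 12, JFK, BOS, 15, 9), (DC, 8860, 12, JFK, CDG, 15, 9), (DC, 8860, 12, JFK, LHR, 15, 9), (DC, 8860, 12, JFK, SFO, 15, 9)}.
Projecting to city, code, hours (10 duplicate(s) eliminated): {(BOS, BOS, 6), (DC, DEN, 15), (DC, JFK, 15), (DC, LAX, 15)}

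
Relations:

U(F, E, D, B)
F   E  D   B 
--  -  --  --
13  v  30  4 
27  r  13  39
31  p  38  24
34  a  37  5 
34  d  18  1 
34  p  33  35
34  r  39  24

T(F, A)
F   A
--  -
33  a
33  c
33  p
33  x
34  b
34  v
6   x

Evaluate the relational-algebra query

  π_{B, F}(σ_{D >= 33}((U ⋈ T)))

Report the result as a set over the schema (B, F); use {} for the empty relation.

{(24, 34), (35, 34), (5, 34)}

U ⋈ T (natural join on F): {(34, a, 37, 5, b), (34, a, 37, 5, v), (34, d, 18, 1, b), (34, d, 18, 1, v), (34, p, 33, 35, b), (34, p, 33, 35, v), (34, r, 39, 24, b), (34, r, 39, 24, v)}
σ[D >= 33]: keep tuples satisfying D >= 33 → {(34, a, 37, 5, b), (34, a, 37, 5, v), (34, p, 33, 35, b), (34, p, 33, 35, v), (34, r, 39, 24, b), (34, r, 39, 24, v)}
Projecting to B, F (3 duplicate(s) eliminated): {(24, 34), (35, 34), (5, 34)}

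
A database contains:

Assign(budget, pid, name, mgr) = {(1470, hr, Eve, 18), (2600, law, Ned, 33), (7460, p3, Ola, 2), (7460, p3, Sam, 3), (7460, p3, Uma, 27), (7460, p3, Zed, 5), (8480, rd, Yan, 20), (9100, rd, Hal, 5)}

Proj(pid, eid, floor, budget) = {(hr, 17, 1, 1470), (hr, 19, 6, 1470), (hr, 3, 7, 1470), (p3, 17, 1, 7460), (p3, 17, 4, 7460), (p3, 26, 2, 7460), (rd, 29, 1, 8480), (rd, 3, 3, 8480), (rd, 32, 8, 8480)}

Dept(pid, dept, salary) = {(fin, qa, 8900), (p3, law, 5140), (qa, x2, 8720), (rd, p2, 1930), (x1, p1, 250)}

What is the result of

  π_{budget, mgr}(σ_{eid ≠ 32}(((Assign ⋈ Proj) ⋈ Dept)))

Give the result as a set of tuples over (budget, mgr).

{(7460, 2), (7460, 27), (7460, 3), (7460, 5), (8480, 20)}

Joining Assign and Proj on budget, pid yields {(1470, hr, Eve, 18, 17, 1), (1470, hr, Eve, 18, 19, 6), (1470, hr, Eve, 18, 3, 7), (7460, p3, Ola, 2, 17, 1), (7460, p3, Ola, 2, 17, 4), (7460, p3, Ola, 2, 26, 2), (7460, p3, Sam, 3, 17, 1), (7460, p3, Sam, 3, 17, 4), (7460, p3, Sam, 3, 26, 2), (7460, p3, Uma, 27, 17, 1), (7460, p3, Uma, 27, 17, 4), (7460, p3, Uma, 27, 26, 2), (7460, p3, Zed, 5, 17, 1), (7460, p3, Zed, 5, 17, 4), (7460, p3, Zed, 5, 26, 2), (8480, rd, Yan, 20, 29, 1), (8480, rd, Yan, 20, 3, 3), (8480, rd, Yan, 20, 32, 8)}.
Joining (Assign ⋈ Proj) and Dept on pid yields {(7460, p3, Ola, 2, 17, 1, law, 5140), (7460, p3, Ola, 2, 17, 4, law, 5140), (7460, p3, Ola, 2, 26, 2, law, 5140), (7460, p3, Sam, 3, 17, 1, law, 5140), (7460, p3, Sam, 3, 17, 4, law, 5140), (7460, p3, Sam, 3, 26, 2, law, 5140), (7460, p3, Uma, 27, 17, 1, law, 5140), (7460, p3, Uma, 27, 17, 4, law, 5140), (7460, p3, Uma, 27, 26, 2, law, 5140), (7460, p3, Zed, 5, 17, 1, law, 5140), (7460, p3, Zed, 5, 17, 4, law, 5140), (7460, p3, Zed, 5, 26, 2, law, 5140), (8480, rd, Yan, 20, 29, 1, p2, 1930), (8480, rd, Yan, 20, 3, 3, p2, 1930), (8480, rd, Yan, 20, 32, 8, p2, 1930)}.
σ[eid ≠ 32]: keep tuples satisfying eid ≠ 32 → {(7460, p3, Ola, 2, 17, 1, law, 5140), (7460, p3, Ola, 2, 17, 4, law, 5140), (7460, p3, Ola, 2, 26, 2, law, 5140), (7460, p3, Sam, 3, 17, 1, law, 5140), (7460, p3, Sam, 3, 17, 4, law, 5140), (7460, p3, Sam, 3, 26, 2, law, 5140), (7460, p3, Uma, 27, 17, 1, law, 5140), (7460, p3, Uma, 27, 17, 4, law, 5140), (7460, p3, Uma, 27, 26, 2, law, 5140), (7460, p3, Zed, 5, 17, 1, law, 5140), (7460, p3, Zed, 5, 17, 4, law, 5140), (7460, p3, Zed, 5, 26, 2, law, 5140), (8480, rd, Yan, 20, 29, 1, p2, 1930), (8480, rd, Yan, 20, 3, 3, p2, 1930)}
π_{budget, mgr} gives {(7460, 2), (7460, 27), (7460, 3), (7460, 5), (8480, 20)} (9 duplicate(s) eliminated).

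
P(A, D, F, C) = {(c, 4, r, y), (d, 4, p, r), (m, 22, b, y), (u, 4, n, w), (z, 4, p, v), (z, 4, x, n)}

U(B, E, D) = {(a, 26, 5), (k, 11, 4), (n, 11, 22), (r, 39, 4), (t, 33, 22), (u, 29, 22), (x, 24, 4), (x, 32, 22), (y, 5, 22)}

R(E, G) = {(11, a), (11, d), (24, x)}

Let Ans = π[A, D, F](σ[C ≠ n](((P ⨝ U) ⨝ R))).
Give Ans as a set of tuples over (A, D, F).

{(c, 4, r), (d, 4, p), (m, 22, b), (u, 4, n), (z, 4, p)}

Natural join on D: {(c, 4, r, y, k, 11), (c, 4, r, y, r, 39), (c, 4, r, y, x, 24), (d, 4, p, r, k, 11), (d, 4, p, r, r, 39), (d, 4, p, r, x, 24), (m, 22, b, y, n, 11), (m, 22, b, y, t, 33), (m, 22, b, y, u, 29), (m, 22, b, y, x, 32), (m, 22, b, y, y, 5), (u, 4, n, w, k, 11), (u, 4, n, w, r, 39), (u, 4, n, w, x, 24), (z, 4, p, v, k, 11), (z, 4, p, v, r, 39), (z, 4, p, v, x, 24), (z, 4, x, n, k, 11), (z, 4, x, n, r, 39), (z, 4, x, n, x, 24)}
Natural join on E: {(c, 4, r, y, k, 11, a), (c, 4, r, y, k, 11, d), (c, 4, r, y, x, 24, x), (d, 4, p, r, k, 11, a), (d, 4, p, r, k, 11, d), (d, 4, p, r, x, 24, x), (m, 22, b, y, n, 11, a), (m, 22, b, y, n, 11, d), (u, 4, n, w, k, 11, a), (u, 4, n, w, k, 11, d), (u, 4, n, w, x, 24, x), (z, 4, p, v, k, 11, a), (z, 4, p, v, k, 11, d), (z, 4, p, v, x, 24, x), (z, 4, x, n, k, 11, a), (z, 4, x, n, k, 11, d), (z, 4, x, n, x, 24, x)}
Selection C ≠ n: {(c, 4, r, y, k, 11, a), (c, 4, r, y, k, 11, d), (c, 4, r, y, x, 24, x), (d, 4, p, r, k, 11, a), (d, 4, p, r, k, 11, d), (d, 4, p, r, x, 24, x), (m, 22, b, y, n, 11, a), (m, 22, b, y, n, 11, d), (u, 4, n, w, k, 11, a), (u, 4, n, w, k, 11, d), (u, 4, n, w, x, 24, x), (z, 4, p, v, k, 11, a), (z, 4, p, v, k, 11, d), (z, 4, p, v, x, 24, x)}
π[A, D, F]: project onto (A, D, F) (9 duplicate(s) eliminated) → {(c, 4, r), (d, 4, p), (m, 22, b), (u, 4, n), (z, 4, p)}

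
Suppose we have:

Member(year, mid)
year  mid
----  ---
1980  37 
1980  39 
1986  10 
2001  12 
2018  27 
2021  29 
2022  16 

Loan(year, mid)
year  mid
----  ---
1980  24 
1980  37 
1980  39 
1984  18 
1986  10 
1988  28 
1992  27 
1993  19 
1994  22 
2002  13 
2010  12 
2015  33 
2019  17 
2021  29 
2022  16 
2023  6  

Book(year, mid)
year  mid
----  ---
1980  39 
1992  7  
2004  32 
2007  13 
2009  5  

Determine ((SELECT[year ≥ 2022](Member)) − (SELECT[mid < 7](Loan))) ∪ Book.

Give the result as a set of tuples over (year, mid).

{(1980, 39), (1992, 7), (2004, 32), (2007, 13), (2009, 5), (2022, 16)}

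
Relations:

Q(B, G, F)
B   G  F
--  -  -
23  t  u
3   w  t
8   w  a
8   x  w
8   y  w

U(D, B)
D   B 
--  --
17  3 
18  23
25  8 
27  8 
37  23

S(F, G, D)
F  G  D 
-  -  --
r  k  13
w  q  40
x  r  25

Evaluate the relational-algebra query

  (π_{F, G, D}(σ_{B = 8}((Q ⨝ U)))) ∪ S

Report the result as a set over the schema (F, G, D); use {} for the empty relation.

{(a, w, 25), (a, w, 27), (r, k, 13), (w, q, 40), (w, x, 25), (w, x, 27), (w, y, 25), (w, y, 27), (x, r, 25)}

Joining Q and U on B yields {(23, t, u, 18), (23, t, u, 37), (3, w, t, 17), (8, w, a, 25), (8, w, a, 27), (8, x, w, 25), (8, x, w, 27), (8, y, w, 25), (8, y, w, 27)}.
Filtering on B = 8 leaves {(8, w, a, 25), (8, w, a, 27), (8, x, w, 25), (8, x, w, 27), (8, y, w, 25), (8, y, w, 27)}.
π[F, G, D]: project onto (F, G, D) → {(a, w, 25), (a, w, 27), (w, x, 25), (w, x, 27), (w, y, 25), (w, y, 27)}
Union: {(a, w, 25), (a, w, 27), (w, x, 25), (w, x, 27), (w, y, 25), (w, y, 27)} with {(r, k, 13), (w, q, 40), (x, r, 25)} → {(a, w, 25), (a, w, 27), (r, k, 13), (w, q, 40), (w, x, 25), (w, x, 27), (w, y, 25), (w, y, 27), (x, r, 25)}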